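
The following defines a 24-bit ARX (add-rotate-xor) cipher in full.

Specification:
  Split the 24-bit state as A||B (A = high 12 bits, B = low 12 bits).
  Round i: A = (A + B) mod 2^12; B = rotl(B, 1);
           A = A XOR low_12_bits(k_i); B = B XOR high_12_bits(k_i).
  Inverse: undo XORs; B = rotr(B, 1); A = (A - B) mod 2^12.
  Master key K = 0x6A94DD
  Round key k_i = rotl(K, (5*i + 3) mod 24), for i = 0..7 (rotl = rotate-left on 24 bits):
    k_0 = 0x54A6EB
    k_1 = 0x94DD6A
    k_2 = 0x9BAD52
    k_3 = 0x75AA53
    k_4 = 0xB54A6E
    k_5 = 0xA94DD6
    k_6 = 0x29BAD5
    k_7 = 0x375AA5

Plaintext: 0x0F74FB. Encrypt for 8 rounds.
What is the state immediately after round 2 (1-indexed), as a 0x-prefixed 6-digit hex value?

s_0 = plaintext = 0x0F74FB
s_1 = Round(s_0, k_0) = 0x319CBC
s_2 = Round(s_1, k_1) = 0x2BF034
s_3 = Round(s_2, k_2) = 0xFA19D2
s_4 = Round(s_3, k_3) = 0x3204FF
s_5 = Round(s_4, k_4) = 0x2712AA
s_6 = Round(s_5, k_5) = 0x8CDFC0
s_7 = Round(s_6, k_6) = 0x258D1A
s_8 = Round(s_7, k_7) = 0x5D7940

0x2BF034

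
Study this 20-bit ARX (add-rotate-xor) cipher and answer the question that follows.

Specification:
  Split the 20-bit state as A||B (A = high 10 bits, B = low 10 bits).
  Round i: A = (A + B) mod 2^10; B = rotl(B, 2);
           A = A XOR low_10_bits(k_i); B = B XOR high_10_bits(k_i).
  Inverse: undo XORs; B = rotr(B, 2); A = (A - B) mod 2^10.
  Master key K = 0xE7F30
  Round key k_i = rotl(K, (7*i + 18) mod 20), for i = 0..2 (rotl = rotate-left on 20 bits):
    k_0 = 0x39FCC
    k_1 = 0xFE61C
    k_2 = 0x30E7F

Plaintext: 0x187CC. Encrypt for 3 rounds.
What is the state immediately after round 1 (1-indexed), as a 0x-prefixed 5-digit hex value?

0xF87D4

s_0 = plaintext = 0x187CC
s_1 = Round(s_0, k_0) = 0xF87D4
s_2 = Round(s_1, k_1) = 0x6A4AA
s_3 = Round(s_2, k_2) = 0x0B26B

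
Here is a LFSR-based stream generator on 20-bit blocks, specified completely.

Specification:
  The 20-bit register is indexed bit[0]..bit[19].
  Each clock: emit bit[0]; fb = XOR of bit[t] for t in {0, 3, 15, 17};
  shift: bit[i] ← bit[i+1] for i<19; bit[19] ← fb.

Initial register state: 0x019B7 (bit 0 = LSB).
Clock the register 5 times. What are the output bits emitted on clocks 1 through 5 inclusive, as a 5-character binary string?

reg_0 = 0x019B7
clock 1: out=1, reg = 0x80CDB
clock 2: out=1, reg = 0x4066D
clock 3: out=1, reg = 0x20336
clock 4: out=0, reg = 0x9019B
clock 5: out=1, reg = 0x480CD

11101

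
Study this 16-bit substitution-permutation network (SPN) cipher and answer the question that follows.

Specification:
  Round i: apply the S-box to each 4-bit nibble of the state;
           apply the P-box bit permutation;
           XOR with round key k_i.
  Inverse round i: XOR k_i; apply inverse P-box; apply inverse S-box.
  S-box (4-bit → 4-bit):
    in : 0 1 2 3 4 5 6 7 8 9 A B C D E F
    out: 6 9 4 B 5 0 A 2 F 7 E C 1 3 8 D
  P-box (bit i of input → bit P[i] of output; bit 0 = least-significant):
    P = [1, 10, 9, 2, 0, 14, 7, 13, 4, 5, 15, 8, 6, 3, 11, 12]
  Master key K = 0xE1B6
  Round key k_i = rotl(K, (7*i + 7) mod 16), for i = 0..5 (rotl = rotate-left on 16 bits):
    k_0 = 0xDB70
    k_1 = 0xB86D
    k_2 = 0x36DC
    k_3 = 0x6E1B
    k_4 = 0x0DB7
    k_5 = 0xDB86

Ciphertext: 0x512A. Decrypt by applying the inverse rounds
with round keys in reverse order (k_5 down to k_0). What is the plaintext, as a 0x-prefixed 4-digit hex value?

0x9E00

s_0 = ciphertext = 0x512A
s_1 = InvRound(s_0, k_5) = 0x002B
s_2 = InvRound(s_1, k_4) = 0x0126
s_3 = InvRound(s_2, k_3) = 0x033A
s_4 = InvRound(s_3, k_2) = 0x16B3
s_5 = InvRound(s_4, k_1) = 0x94B8
s_6 = InvRound(s_5, k_0) = 0x9E00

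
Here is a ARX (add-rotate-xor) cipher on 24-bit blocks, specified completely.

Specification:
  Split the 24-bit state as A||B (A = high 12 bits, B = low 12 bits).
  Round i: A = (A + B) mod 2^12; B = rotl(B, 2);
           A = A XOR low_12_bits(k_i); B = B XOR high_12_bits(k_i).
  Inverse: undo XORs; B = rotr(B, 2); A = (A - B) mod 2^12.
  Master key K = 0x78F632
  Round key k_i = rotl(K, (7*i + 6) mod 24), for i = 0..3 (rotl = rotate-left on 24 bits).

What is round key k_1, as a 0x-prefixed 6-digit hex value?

0xC64F1E

K = 0x78F632
k_0 = rotl(K, (7*0+6) mod 24) = rotl(K, 6) = 0x3D8C9E
k_1 = rotl(K, (7*1+6) mod 24) = rotl(K, 13) = 0xC64F1E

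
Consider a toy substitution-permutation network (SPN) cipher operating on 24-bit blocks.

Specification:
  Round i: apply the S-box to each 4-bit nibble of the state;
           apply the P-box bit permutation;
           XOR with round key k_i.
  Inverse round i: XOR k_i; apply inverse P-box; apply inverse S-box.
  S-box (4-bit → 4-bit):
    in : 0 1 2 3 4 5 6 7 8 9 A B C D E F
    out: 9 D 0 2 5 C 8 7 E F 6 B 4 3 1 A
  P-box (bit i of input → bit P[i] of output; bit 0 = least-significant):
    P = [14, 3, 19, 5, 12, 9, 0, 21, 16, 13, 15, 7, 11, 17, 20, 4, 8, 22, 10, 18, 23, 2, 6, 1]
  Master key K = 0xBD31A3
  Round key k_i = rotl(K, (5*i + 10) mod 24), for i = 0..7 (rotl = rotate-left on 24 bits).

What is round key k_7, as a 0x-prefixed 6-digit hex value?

0x77A634

K = 0xBD31A3
k_0 = rotl(K, (5*0+10) mod 24) = rotl(K, 10) = 0xC68EF4
k_1 = rotl(K, (5*1+10) mod 24) = rotl(K, 15) = 0xD1DE98
k_2 = rotl(K, (5*2+10) mod 24) = rotl(K, 20) = 0x3BD31A
k_3 = rotl(K, (5*3+10) mod 24) = rotl(K, 1) = 0x7A6347
k_4 = rotl(K, (5*4+10) mod 24) = rotl(K, 6) = 0x4C68EF
k_5 = rotl(K, (5*5+10) mod 24) = rotl(K, 11) = 0x8D1DE9
k_6 = rotl(K, (5*6+10) mod 24) = rotl(K, 16) = 0xA3BD31
k_7 = rotl(K, (5*7+10) mod 24) = rotl(K, 21) = 0x77A634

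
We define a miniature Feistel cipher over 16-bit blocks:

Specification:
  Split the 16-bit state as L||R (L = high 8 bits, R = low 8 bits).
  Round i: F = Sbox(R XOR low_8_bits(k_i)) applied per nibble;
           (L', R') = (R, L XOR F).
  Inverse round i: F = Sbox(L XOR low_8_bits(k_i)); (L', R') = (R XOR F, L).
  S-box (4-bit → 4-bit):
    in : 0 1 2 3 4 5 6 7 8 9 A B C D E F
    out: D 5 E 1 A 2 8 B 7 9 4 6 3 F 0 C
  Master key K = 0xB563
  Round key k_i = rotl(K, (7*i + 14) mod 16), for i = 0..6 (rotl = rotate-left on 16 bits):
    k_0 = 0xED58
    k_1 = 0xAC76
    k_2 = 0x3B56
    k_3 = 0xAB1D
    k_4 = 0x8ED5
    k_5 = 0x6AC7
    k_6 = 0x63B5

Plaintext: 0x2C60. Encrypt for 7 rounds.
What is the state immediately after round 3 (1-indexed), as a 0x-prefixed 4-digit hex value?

0xCFA2

s_0 = plaintext = 0x2C60
s_1 = Round(s_0, k_0) = 0x603B
s_2 = Round(s_1, k_1) = 0x3BCF
s_3 = Round(s_2, k_2) = 0xCFA2
s_4 = Round(s_3, k_3) = 0xA2A3
s_5 = Round(s_4, k_4) = 0xA31A
s_6 = Round(s_5, k_5) = 0x1A5C
s_7 = Round(s_6, k_6) = 0x5C13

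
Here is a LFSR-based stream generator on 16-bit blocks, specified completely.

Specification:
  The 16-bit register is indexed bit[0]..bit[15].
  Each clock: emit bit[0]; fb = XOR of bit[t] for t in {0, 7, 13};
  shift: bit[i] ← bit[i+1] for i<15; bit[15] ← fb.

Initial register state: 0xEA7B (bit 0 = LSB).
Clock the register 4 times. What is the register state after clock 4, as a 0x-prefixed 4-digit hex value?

0x8EA7

reg_0 = 0xEA7B
clock 1: out=1, reg = 0x753D
clock 2: out=1, reg = 0x3A9E
clock 3: out=0, reg = 0x1D4F
clock 4: out=1, reg = 0x8EA7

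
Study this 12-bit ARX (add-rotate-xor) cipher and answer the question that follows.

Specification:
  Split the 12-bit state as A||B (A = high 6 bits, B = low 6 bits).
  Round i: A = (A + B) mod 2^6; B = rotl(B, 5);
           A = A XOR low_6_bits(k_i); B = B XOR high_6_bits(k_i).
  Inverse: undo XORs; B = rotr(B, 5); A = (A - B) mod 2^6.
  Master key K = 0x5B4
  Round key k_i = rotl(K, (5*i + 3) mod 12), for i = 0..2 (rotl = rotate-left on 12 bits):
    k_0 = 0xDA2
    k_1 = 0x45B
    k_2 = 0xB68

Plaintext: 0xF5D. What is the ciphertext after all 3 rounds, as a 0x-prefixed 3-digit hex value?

s_0 = plaintext = 0xF5D
s_1 = Round(s_0, k_0) = 0xE18
s_2 = Round(s_1, k_1) = 0x2DD
s_3 = Round(s_2, k_2) = 0x003

0x003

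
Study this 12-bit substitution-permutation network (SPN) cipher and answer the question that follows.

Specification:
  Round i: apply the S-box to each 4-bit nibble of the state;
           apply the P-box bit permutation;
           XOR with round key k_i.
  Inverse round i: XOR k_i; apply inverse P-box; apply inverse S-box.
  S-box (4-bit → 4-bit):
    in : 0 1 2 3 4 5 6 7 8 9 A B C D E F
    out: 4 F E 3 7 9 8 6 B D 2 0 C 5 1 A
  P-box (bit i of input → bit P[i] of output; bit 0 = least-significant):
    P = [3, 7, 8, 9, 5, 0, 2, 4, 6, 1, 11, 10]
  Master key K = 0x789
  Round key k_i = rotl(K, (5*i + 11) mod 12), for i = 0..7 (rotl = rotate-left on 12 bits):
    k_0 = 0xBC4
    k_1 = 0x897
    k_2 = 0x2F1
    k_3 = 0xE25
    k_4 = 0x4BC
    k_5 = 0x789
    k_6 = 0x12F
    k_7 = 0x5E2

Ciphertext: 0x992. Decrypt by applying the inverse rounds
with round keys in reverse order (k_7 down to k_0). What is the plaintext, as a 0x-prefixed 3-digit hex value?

s_0 = ciphertext = 0x992
s_1 = InvRound(s_0, k_7) = 0x95B
s_2 = InvRound(s_1, k_6) = 0xD9B
s_3 = InvRound(s_2, k_5) = 0x766
s_4 = InvRound(s_3, k_4) = 0x361
s_5 = InvRound(s_4, k_3) = 0x900
s_6 = InvRound(s_5, k_2) = 0xD82
s_7 = InvRound(s_6, k_1) = 0x620
s_8 = InvRound(s_7, k_0) = 0x9D7

0x9D7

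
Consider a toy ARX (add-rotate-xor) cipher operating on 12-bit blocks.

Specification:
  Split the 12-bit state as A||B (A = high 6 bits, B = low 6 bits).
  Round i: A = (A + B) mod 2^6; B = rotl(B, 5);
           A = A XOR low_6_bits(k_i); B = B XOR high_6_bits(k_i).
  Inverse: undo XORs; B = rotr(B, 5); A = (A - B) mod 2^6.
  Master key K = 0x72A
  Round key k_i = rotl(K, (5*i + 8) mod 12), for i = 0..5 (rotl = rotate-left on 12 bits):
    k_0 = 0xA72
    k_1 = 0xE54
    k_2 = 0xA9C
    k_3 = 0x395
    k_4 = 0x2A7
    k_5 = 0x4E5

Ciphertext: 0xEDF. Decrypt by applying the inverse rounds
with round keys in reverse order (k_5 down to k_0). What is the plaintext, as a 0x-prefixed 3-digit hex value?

s_0 = ciphertext = 0xEDF
s_1 = InvRound(s_0, k_5) = 0x198
s_2 = InvRound(s_1, k_4) = 0xF64
s_3 = InvRound(s_2, k_3) = 0x4D5
s_4 = InvRound(s_3, k_2) = 0x43F
s_5 = InvRound(s_4, k_1) = 0xE0C
s_6 = InvRound(s_5, k_0) = 0xFCB

0xFCB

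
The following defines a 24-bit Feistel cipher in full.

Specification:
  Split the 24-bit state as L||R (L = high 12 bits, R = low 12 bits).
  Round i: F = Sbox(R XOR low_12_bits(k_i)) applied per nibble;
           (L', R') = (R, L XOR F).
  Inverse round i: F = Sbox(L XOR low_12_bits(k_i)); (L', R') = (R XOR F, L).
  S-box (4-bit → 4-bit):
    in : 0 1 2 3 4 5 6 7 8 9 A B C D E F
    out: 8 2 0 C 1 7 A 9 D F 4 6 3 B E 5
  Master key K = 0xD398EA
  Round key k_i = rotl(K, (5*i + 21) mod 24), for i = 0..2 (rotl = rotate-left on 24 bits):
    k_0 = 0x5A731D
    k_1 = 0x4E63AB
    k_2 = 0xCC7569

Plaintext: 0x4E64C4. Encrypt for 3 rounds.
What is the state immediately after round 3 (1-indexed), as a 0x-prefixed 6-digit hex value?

0xA94802

s_0 = plaintext = 0x4E64C4
s_1 = Round(s_0, k_0) = 0x4C4D59
s_2 = Round(s_1, k_1) = 0xD59A94
s_3 = Round(s_2, k_2) = 0xA94802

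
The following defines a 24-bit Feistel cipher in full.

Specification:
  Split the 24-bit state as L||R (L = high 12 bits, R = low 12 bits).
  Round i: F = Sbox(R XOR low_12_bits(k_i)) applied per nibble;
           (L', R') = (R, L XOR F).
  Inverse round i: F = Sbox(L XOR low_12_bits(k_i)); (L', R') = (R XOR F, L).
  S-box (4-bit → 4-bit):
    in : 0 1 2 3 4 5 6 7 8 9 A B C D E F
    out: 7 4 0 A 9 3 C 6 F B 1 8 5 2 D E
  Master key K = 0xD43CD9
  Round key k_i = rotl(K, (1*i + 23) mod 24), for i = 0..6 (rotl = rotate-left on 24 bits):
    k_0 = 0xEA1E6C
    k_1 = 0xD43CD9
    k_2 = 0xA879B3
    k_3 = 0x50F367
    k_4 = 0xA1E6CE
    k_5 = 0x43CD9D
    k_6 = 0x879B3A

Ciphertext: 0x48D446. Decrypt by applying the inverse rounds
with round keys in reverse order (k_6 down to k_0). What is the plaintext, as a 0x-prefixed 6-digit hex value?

s_0 = ciphertext = 0x48D446
s_1 = InvRound(s_0, k_6) = 0xAC048D
s_2 = InvRound(s_1, k_5) = 0x2BFAC0
s_3 = InvRound(s_2, k_4) = 0x3A42BF
s_4 = InvRound(s_3, k_3) = 0x5E53A4
s_5 = InvRound(s_4, k_2) = 0x6985E5
s_6 = InvRound(s_5, k_1) = 0x471698
s_7 = InvRound(s_6, k_0) = 0x7DA471

0x7DA471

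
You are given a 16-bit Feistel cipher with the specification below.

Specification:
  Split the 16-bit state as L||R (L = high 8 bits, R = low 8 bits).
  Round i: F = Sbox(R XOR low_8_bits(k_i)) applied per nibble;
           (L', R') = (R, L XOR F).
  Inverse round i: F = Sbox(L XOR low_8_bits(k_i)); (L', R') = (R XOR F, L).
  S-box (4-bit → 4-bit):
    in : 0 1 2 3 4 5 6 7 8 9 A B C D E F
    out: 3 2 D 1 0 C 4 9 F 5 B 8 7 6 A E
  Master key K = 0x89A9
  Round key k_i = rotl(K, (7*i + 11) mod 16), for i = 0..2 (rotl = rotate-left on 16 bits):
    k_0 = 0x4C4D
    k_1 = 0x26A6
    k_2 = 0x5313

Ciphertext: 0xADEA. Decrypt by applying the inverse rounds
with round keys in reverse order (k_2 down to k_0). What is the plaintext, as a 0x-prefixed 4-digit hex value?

s_0 = ciphertext = 0xADEA
s_1 = InvRound(s_0, k_2) = 0x60AD
s_2 = InvRound(s_1, k_1) = 0xD960
s_3 = InvRound(s_2, k_0) = 0x30D9

0x30D9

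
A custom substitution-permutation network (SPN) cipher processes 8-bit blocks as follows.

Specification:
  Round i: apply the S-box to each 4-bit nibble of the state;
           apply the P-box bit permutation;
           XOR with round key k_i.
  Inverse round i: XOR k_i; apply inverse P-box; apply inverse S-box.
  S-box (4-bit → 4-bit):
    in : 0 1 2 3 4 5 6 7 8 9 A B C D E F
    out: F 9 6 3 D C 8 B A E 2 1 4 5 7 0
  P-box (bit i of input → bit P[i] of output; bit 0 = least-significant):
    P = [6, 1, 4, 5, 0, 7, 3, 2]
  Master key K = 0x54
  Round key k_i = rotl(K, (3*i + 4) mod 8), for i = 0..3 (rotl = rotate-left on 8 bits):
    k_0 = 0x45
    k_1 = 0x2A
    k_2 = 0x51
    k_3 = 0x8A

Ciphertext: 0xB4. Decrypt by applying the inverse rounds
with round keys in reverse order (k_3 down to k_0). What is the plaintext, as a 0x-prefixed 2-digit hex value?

s_0 = ciphertext = 0xB4
s_1 = InvRound(s_0, k_3) = 0x59
s_2 = InvRound(s_1, k_2) = 0xCF
s_3 = InvRound(s_2, k_1) = 0x71
s_4 = InvRound(s_3, k_0) = 0x65

0x65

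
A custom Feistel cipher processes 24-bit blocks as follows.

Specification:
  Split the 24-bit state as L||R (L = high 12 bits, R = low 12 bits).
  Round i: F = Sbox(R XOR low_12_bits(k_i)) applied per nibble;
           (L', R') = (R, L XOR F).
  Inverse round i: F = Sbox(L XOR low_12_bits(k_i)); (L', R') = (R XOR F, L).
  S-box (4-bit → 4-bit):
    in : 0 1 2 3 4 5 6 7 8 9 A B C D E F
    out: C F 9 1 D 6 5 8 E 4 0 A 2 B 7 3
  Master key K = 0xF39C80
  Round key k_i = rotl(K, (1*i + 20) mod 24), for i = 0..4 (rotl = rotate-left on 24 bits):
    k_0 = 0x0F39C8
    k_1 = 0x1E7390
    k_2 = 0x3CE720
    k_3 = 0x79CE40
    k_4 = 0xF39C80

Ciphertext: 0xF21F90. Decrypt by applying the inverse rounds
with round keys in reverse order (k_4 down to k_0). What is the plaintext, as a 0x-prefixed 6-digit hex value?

0x655F97

s_0 = ciphertext = 0xF21F90
s_1 = InvRound(s_0, k_4) = 0xE9FF21
s_2 = InvRound(s_1, k_3) = 0x392E9F
s_3 = InvRound(s_2, k_2) = 0x336392
s_4 = InvRound(s_3, k_1) = 0xF97336
s_5 = InvRound(s_4, k_0) = 0x655F97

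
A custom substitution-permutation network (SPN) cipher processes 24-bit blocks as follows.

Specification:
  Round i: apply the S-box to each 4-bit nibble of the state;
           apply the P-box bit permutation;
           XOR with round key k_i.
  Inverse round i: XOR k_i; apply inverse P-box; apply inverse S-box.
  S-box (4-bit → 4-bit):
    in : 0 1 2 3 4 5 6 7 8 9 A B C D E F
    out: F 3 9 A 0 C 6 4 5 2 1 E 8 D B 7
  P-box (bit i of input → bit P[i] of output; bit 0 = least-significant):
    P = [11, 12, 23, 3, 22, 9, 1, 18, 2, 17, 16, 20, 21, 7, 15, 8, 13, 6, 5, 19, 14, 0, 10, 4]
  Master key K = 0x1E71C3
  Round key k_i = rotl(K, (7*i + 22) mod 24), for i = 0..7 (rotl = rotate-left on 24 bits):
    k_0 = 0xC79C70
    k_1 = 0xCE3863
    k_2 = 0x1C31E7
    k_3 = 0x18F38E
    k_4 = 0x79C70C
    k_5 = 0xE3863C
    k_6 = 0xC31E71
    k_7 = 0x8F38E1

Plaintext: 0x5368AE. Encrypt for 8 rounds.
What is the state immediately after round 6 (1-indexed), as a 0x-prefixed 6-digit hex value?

0x38E66B

s_0 = plaintext = 0x5368AE
s_1 = Round(s_0, k_0) = 0x8E00AC
s_2 = Round(s_1, k_1) = 0xB5DDAF
s_3 = Round(s_2, k_2) = 0xE5ACD2
s_4 = Round(s_3, k_3) = 0x64BBB5
s_5 = Round(s_4, k_4) = 0xEE4087
s_6 = Round(s_5, k_5) = 0x38E66B
s_7 = Round(s_6, k_6) = 0x602DCA
s_8 = Round(s_7, k_7) = 0xB21584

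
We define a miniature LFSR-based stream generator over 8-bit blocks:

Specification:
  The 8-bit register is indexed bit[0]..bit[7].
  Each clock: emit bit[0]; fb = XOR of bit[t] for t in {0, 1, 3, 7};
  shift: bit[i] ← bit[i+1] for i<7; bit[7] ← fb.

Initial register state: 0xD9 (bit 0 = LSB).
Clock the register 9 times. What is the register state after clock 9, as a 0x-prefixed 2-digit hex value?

reg_0 = 0xD9
clock 1: out=1, reg = 0xEC
clock 2: out=0, reg = 0x76
clock 3: out=0, reg = 0xBB
clock 4: out=1, reg = 0x5D
clock 5: out=1, reg = 0x2E
clock 6: out=0, reg = 0x17
clock 7: out=1, reg = 0x0B
clock 8: out=1, reg = 0x85
clock 9: out=1, reg = 0x42

0x42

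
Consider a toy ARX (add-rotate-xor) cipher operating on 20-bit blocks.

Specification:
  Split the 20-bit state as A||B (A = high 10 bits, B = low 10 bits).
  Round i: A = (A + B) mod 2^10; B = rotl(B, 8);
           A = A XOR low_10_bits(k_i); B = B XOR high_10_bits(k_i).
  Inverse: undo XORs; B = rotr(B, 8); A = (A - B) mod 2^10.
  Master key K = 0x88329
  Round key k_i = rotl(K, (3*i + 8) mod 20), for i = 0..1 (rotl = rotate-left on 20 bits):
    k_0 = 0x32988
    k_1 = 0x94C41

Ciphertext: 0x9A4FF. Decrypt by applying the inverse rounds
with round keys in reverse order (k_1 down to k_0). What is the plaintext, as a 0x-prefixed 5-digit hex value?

0x471E2

s_0 = ciphertext = 0x9A4FF
s_1 = InvRound(s_0, k_1) = 0xDDAB2
s_2 = InvRound(s_1, k_0) = 0x471E2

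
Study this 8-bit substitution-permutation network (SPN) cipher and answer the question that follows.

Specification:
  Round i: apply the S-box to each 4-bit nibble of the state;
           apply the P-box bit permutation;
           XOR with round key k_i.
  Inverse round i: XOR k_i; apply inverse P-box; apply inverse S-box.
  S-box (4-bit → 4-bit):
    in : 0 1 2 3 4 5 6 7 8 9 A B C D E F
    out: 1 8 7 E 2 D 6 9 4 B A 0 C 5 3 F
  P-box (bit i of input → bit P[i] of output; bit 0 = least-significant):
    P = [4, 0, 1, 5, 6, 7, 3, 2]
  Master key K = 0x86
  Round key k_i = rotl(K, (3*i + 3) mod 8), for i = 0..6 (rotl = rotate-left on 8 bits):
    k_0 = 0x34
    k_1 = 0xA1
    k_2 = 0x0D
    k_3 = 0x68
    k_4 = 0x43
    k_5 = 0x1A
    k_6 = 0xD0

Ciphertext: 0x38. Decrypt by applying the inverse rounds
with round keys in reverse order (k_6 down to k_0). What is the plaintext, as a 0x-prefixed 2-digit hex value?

s_0 = ciphertext = 0x38
s_1 = InvRound(s_0, k_6) = 0x21
s_2 = InvRound(s_1, k_5) = 0x8F
s_3 = InvRound(s_2, k_4) = 0xFB
s_4 = InvRound(s_3, k_3) = 0x42
s_5 = InvRound(s_4, k_2) = 0x56
s_6 = InvRound(s_5, k_1) = 0x9F
s_7 = InvRound(s_6, k_0) = 0x63

0x63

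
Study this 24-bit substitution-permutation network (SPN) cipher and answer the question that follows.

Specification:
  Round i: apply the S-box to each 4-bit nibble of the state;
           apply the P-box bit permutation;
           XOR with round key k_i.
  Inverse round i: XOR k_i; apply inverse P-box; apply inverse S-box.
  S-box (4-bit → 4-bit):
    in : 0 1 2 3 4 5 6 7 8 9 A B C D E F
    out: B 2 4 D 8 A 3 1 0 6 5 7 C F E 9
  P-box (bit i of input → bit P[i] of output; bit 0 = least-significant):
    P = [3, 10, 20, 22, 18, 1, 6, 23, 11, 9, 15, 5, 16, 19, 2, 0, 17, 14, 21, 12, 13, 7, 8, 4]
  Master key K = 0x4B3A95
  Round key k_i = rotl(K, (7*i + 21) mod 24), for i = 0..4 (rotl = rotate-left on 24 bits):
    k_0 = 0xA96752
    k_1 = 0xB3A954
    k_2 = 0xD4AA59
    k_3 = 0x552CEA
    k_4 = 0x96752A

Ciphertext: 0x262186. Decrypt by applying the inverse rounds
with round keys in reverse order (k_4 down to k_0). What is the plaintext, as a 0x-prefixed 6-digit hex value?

0x81AF65

s_0 = ciphertext = 0x262186
s_1 = InvRound(s_0, k_4) = 0x1E244B
s_2 = InvRound(s_1, k_3) = 0x170F84
s_3 = InvRound(s_2, k_2) = 0xD732C0
s_4 = InvRound(s_3, k_1) = 0xEC2B74
s_5 = InvRound(s_4, k_0) = 0x81AF65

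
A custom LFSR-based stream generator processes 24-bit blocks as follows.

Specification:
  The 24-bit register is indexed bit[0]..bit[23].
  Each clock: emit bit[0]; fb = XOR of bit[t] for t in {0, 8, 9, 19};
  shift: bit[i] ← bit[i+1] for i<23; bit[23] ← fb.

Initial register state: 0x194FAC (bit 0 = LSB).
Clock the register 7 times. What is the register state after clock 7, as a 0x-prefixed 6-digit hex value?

reg_0 = 0x194FAC
clock 1: out=0, reg = 0x8CA7D6
clock 2: out=0, reg = 0xC653EB
clock 3: out=1, reg = 0xE329F5
clock 4: out=1, reg = 0x7194FA
clock 5: out=0, reg = 0x38CA7D
clock 6: out=1, reg = 0x9C653E
clock 7: out=0, reg = 0x4E329F

0x4E329F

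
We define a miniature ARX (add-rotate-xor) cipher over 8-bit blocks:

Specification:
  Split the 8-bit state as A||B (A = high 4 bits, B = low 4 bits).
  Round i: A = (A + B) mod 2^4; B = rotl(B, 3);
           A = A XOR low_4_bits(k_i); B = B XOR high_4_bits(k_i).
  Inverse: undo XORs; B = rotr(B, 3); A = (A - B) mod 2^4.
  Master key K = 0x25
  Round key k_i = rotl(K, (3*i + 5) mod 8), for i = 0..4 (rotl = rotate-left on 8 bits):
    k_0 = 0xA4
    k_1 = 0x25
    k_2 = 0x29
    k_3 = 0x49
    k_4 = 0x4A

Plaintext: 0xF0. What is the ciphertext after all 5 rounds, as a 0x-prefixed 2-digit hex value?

0xC0

s_0 = plaintext = 0xF0
s_1 = Round(s_0, k_0) = 0xBA
s_2 = Round(s_1, k_1) = 0x07
s_3 = Round(s_2, k_2) = 0xE9
s_4 = Round(s_3, k_3) = 0xE8
s_5 = Round(s_4, k_4) = 0xC0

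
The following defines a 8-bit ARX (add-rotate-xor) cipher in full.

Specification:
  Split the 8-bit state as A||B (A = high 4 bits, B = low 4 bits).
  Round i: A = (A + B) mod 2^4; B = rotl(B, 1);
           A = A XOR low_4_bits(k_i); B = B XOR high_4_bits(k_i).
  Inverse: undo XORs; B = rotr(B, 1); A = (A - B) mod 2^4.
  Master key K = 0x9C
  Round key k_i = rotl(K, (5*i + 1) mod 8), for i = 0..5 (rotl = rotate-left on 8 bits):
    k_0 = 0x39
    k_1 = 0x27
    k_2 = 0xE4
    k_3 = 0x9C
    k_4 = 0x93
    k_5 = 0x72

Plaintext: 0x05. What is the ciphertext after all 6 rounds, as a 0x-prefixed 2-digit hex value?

0x74

s_0 = plaintext = 0x05
s_1 = Round(s_0, k_0) = 0xC9
s_2 = Round(s_1, k_1) = 0x21
s_3 = Round(s_2, k_2) = 0x7C
s_4 = Round(s_3, k_3) = 0xF0
s_5 = Round(s_4, k_4) = 0xC9
s_6 = Round(s_5, k_5) = 0x74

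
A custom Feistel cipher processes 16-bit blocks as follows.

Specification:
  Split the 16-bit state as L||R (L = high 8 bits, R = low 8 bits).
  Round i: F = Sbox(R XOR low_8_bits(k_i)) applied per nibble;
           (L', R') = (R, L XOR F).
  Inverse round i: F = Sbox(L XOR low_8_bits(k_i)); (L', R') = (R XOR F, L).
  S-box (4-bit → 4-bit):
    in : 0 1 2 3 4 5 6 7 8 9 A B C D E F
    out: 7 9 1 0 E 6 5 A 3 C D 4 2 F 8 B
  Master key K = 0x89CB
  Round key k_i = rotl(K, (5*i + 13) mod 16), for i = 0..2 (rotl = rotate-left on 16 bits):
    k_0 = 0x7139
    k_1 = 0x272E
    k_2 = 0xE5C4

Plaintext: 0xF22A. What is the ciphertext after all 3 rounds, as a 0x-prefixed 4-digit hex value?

s_0 = plaintext = 0xF22A
s_1 = Round(s_0, k_0) = 0x2A62
s_2 = Round(s_1, k_1) = 0x62C8
s_3 = Round(s_2, k_2) = 0xC810

0xC810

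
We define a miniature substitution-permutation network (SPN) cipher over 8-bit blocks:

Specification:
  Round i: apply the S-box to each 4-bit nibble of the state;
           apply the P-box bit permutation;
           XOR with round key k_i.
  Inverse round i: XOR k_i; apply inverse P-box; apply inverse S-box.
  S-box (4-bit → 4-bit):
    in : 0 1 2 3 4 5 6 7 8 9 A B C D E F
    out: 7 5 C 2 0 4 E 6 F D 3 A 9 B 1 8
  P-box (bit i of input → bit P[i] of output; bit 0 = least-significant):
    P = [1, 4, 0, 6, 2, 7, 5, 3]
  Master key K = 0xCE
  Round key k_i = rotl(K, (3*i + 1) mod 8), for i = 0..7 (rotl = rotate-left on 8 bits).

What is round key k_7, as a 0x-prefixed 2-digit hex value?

K = 0xCE
k_0 = rotl(K, (3*0+1) mod 8) = rotl(K, 1) = 0x9D
k_1 = rotl(K, (3*1+1) mod 8) = rotl(K, 4) = 0xEC
k_2 = rotl(K, (3*2+1) mod 8) = rotl(K, 7) = 0x67
k_3 = rotl(K, (3*3+1) mod 8) = rotl(K, 2) = 0x3B
k_4 = rotl(K, (3*4+1) mod 8) = rotl(K, 5) = 0xD9
k_5 = rotl(K, (3*5+1) mod 8) = rotl(K, 0) = 0xCE
k_6 = rotl(K, (3*6+1) mod 8) = rotl(K, 3) = 0x76
k_7 = rotl(K, (3*7+1) mod 8) = rotl(K, 6) = 0xB3

0xB3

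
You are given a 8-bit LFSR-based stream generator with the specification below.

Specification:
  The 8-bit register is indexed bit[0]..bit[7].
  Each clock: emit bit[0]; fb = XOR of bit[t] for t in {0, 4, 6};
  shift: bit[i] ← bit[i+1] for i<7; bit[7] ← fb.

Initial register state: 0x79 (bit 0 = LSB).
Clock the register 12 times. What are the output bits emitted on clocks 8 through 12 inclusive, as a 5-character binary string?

reg_0 = 0x79
clock 1: out=1, reg = 0xBC
clock 2: out=0, reg = 0xDE
clock 3: out=0, reg = 0x6F
clock 4: out=1, reg = 0x37
clock 5: out=1, reg = 0x1B
clock 6: out=1, reg = 0x0D
clock 7: out=1, reg = 0x86
clock 8: out=0, reg = 0x43
clock 9: out=1, reg = 0x21
clock 10: out=1, reg = 0x90
clock 11: out=0, reg = 0xC8
clock 12: out=0, reg = 0xE4

01100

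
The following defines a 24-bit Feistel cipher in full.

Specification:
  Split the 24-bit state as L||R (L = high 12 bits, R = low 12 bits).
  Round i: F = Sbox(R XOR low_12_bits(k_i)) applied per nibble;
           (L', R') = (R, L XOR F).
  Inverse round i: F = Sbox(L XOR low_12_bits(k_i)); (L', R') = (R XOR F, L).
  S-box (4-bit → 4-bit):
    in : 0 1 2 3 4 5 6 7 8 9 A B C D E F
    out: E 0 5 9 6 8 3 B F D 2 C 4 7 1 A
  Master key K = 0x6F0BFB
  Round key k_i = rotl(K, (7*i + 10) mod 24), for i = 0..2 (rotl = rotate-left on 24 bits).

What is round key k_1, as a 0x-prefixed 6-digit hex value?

0xF6DE17

K = 0x6F0BFB
k_0 = rotl(K, (7*0+10) mod 24) = rotl(K, 10) = 0x2FEDBC
k_1 = rotl(K, (7*1+10) mod 24) = rotl(K, 17) = 0xF6DE17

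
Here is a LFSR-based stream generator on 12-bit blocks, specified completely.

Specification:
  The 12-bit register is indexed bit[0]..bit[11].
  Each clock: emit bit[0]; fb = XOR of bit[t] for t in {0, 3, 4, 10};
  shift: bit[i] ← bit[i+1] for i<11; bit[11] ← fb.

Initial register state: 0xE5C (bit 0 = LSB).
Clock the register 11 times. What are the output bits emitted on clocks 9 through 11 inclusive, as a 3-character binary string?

011

reg_0 = 0xE5C
clock 1: out=0, reg = 0xF2E
clock 2: out=0, reg = 0x797
clock 3: out=1, reg = 0xBCB
clock 4: out=1, reg = 0x5E5
clock 5: out=1, reg = 0x2F2
clock 6: out=0, reg = 0x979
clock 7: out=1, reg = 0xCBC
clock 8: out=0, reg = 0xE5E
clock 9: out=0, reg = 0xF2F
clock 10: out=1, reg = 0xF97
clock 11: out=1, reg = 0xFCB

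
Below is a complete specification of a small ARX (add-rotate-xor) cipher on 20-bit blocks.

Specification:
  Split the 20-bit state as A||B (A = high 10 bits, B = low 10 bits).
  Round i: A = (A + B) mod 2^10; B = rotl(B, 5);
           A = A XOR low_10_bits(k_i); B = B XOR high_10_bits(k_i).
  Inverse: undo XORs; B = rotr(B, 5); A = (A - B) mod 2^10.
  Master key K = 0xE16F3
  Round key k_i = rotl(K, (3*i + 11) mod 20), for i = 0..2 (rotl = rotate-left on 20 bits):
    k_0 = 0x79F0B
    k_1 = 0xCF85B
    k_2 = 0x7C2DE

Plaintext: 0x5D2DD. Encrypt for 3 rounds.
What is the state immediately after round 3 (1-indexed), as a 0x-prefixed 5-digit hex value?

s_0 = plaintext = 0x5D2DD
s_1 = Round(s_0, k_0) = 0xD6A51
s_2 = Round(s_1, k_1) = 0x7C10C
s_3 = Round(s_2, k_2) = 0x08878

0x08878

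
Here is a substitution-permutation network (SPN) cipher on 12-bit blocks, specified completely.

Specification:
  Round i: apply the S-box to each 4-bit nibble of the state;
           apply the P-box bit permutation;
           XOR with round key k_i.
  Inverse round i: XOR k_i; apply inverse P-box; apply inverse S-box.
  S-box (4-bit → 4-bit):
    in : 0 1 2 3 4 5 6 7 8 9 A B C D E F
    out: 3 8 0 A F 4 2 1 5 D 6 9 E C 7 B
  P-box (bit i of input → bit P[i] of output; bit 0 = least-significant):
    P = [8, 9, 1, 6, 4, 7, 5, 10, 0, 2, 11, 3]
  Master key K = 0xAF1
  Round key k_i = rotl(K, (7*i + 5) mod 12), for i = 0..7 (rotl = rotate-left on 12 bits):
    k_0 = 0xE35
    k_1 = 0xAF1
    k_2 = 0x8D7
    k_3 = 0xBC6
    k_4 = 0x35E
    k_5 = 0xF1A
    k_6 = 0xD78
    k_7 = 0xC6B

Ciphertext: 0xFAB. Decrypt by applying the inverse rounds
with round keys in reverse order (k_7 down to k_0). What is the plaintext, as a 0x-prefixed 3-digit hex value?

0x7FC

s_0 = ciphertext = 0xFAB
s_1 = InvRound(s_0, k_7) = 0x26F
s_2 = InvRound(s_1, k_6) = 0xEBE
s_3 = InvRound(s_2, k_5) = 0x6A7
s_4 = InvRound(s_3, k_4) = 0xB4B
s_5 = InvRound(s_4, k_3) = 0xF62
s_6 = InvRound(s_5, k_2) = 0x040
s_7 = InvRound(s_6, k_1) = 0x8E6
s_8 = InvRound(s_7, k_0) = 0x7FC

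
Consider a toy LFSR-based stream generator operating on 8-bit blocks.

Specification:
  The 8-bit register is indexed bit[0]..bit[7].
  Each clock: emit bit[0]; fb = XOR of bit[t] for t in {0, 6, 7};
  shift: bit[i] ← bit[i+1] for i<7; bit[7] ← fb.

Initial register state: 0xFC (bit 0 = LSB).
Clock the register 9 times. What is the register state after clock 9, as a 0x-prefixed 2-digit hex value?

0xC9

reg_0 = 0xFC
clock 1: out=0, reg = 0x7E
clock 2: out=0, reg = 0xBF
clock 3: out=1, reg = 0x5F
clock 4: out=1, reg = 0x2F
clock 5: out=1, reg = 0x97
clock 6: out=1, reg = 0x4B
clock 7: out=1, reg = 0x25
clock 8: out=1, reg = 0x92
clock 9: out=0, reg = 0xC9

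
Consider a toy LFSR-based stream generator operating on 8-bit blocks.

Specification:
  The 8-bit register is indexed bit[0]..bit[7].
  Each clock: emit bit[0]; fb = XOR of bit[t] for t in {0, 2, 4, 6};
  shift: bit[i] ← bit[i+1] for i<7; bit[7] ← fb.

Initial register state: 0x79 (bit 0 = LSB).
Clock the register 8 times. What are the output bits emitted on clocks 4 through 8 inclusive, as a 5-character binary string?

11110

reg_0 = 0x79
clock 1: out=1, reg = 0xBC
clock 2: out=0, reg = 0x5E
clock 3: out=0, reg = 0xAF
clock 4: out=1, reg = 0x57
clock 5: out=1, reg = 0x2B
clock 6: out=1, reg = 0x95
clock 7: out=1, reg = 0xCA
clock 8: out=0, reg = 0xE5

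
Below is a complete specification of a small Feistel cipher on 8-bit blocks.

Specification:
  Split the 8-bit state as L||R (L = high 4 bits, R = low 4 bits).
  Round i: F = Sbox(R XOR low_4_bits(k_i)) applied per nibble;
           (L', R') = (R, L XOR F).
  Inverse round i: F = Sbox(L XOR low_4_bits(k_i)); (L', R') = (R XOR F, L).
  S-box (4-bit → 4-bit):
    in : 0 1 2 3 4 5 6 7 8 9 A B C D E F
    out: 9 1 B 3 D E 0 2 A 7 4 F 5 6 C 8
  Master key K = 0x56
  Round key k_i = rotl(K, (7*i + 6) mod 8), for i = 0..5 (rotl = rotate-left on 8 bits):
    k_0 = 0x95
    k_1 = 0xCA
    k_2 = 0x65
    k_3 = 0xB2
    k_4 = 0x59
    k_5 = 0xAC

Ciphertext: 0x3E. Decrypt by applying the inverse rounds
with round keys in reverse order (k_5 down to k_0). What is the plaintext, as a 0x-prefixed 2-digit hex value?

s_0 = ciphertext = 0x3E
s_1 = InvRound(s_0, k_5) = 0x63
s_2 = InvRound(s_1, k_4) = 0xB6
s_3 = InvRound(s_2, k_3) = 0x1B
s_4 = InvRound(s_3, k_2) = 0x61
s_5 = InvRound(s_4, k_1) = 0x46
s_6 = InvRound(s_5, k_0) = 0x74

0x74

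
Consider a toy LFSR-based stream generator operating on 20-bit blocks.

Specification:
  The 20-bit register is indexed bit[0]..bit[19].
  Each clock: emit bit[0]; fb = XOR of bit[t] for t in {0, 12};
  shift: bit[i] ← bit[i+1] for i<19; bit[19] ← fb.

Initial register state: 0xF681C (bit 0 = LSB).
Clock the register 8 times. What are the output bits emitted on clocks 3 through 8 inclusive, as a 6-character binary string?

reg_0 = 0xF681C
clock 1: out=0, reg = 0x7B40E
clock 2: out=0, reg = 0xBDA07
clock 3: out=1, reg = 0x5ED03
clock 4: out=1, reg = 0xAF681
clock 5: out=1, reg = 0x57B40
clock 6: out=0, reg = 0xABDA0
clock 7: out=0, reg = 0xD5ED0
clock 8: out=0, reg = 0xEAF68

111000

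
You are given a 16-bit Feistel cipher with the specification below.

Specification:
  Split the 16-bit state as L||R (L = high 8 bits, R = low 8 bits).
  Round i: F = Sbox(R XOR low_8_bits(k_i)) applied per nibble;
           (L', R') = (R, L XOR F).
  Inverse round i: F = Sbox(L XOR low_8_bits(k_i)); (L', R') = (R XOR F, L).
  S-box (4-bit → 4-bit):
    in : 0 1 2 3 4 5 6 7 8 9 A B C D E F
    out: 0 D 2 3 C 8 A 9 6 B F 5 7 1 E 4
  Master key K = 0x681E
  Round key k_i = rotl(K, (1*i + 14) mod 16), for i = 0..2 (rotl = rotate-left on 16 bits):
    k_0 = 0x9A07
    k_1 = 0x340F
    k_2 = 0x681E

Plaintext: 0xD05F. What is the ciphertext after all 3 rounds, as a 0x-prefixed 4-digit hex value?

0xD429

s_0 = plaintext = 0xD05F
s_1 = Round(s_0, k_0) = 0x5F56
s_2 = Round(s_1, k_1) = 0x56D4
s_3 = Round(s_2, k_2) = 0xD429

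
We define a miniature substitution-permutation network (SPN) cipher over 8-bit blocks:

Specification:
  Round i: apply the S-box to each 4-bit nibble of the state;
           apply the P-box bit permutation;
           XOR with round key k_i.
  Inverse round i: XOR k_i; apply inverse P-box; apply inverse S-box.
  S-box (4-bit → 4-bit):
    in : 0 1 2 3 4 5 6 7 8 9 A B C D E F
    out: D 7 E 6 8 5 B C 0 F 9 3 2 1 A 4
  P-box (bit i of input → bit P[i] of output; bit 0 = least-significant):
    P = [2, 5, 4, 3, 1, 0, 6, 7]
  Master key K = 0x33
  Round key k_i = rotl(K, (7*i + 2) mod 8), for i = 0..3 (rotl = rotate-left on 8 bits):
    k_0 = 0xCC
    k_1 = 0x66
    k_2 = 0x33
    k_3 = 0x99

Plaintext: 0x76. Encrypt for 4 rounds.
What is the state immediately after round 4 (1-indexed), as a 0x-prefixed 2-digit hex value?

s_0 = plaintext = 0x76
s_1 = Round(s_0, k_0) = 0x20
s_2 = Round(s_1, k_1) = 0xBB
s_3 = Round(s_2, k_2) = 0x14
s_4 = Round(s_3, k_3) = 0xD2

0xD2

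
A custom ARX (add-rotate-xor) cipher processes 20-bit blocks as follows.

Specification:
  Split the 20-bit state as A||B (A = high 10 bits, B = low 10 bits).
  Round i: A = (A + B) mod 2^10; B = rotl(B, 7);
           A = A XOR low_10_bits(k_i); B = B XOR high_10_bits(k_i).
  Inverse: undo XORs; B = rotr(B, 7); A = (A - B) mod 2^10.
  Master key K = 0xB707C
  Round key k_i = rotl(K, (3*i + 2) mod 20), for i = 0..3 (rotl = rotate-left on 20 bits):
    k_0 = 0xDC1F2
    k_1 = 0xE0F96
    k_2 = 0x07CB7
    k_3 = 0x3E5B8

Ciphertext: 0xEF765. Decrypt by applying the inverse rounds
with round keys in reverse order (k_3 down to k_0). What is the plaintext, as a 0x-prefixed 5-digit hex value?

s_0 = ciphertext = 0xEF765
s_1 = InvRound(s_0, k_3) = 0x478E7
s_2 = InvRound(s_1, k_2) = 0x7A3C1
s_3 = InvRound(s_2, k_1) = 0x1BA10
s_4 = InvRound(s_3, k_0) = 0xA6B02

0xA6B02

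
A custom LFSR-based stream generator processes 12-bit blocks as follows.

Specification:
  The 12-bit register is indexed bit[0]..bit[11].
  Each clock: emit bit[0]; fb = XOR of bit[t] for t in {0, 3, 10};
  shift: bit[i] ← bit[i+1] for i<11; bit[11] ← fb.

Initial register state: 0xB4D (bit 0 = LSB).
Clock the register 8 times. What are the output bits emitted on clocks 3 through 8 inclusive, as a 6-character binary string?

110010

reg_0 = 0xB4D
clock 1: out=1, reg = 0x5A6
clock 2: out=0, reg = 0xAD3
clock 3: out=1, reg = 0xD69
clock 4: out=1, reg = 0xEB4
clock 5: out=0, reg = 0xF5A
clock 6: out=0, reg = 0x7AD
clock 7: out=1, reg = 0xBD6
clock 8: out=0, reg = 0x5EB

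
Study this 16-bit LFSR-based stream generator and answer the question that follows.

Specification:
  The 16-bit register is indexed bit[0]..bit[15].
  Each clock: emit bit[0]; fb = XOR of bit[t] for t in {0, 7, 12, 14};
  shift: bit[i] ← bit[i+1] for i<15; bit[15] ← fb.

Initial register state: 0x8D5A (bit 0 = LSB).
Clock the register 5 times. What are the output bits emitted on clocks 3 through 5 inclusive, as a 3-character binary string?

011

reg_0 = 0x8D5A
clock 1: out=0, reg = 0x46AD
clock 2: out=1, reg = 0xA356
clock 3: out=0, reg = 0x51AB
clock 4: out=1, reg = 0x28D5
clock 5: out=1, reg = 0x146A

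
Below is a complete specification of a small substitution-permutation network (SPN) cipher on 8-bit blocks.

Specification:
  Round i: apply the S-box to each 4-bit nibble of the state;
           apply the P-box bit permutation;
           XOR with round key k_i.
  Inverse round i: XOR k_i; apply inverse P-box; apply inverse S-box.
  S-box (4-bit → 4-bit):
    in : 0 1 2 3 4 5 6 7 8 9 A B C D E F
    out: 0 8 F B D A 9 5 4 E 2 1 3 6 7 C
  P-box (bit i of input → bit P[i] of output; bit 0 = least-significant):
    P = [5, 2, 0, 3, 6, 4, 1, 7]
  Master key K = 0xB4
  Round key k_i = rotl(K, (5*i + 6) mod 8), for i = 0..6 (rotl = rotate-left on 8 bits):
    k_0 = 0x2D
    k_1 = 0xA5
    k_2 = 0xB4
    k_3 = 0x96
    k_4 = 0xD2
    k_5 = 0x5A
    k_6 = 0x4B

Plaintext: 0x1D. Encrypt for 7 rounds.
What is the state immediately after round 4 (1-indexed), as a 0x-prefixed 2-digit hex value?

s_0 = plaintext = 0x1D
s_1 = Round(s_0, k_0) = 0xA8
s_2 = Round(s_1, k_1) = 0xB4
s_3 = Round(s_2, k_2) = 0xDD
s_4 = Round(s_3, k_3) = 0x81
s_5 = Round(s_4, k_4) = 0xD8
s_6 = Round(s_5, k_5) = 0x49
s_7 = Round(s_6, k_6) = 0x84

0x81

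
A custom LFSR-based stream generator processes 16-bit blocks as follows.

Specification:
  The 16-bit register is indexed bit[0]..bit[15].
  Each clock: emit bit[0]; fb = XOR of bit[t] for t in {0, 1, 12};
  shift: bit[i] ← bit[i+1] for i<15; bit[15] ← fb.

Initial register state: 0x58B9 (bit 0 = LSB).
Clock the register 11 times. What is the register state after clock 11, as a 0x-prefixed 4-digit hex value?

reg_0 = 0x58B9
clock 1: out=1, reg = 0x2C5C
clock 2: out=0, reg = 0x162E
clock 3: out=0, reg = 0x0B17
clock 4: out=1, reg = 0x058B
clock 5: out=1, reg = 0x02C5
clock 6: out=1, reg = 0x8162
clock 7: out=0, reg = 0xC0B1
clock 8: out=1, reg = 0xE058
clock 9: out=0, reg = 0x702C
clock 10: out=0, reg = 0xB816
clock 11: out=0, reg = 0x5C0B

0x5C0B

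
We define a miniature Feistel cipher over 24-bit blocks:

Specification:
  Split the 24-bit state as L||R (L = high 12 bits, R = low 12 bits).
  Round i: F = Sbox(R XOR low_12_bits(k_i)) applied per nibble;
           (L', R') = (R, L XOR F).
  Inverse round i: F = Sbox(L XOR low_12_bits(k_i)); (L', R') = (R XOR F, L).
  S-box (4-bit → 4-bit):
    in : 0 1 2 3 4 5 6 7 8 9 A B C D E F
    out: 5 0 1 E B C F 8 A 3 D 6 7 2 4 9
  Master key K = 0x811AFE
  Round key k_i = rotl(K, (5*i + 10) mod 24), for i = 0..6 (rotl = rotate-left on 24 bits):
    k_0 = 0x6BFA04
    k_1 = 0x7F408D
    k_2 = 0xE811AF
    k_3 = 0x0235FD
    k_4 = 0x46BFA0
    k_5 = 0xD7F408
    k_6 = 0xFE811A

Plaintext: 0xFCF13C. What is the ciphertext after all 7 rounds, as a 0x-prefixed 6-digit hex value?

s_0 = plaintext = 0xFCF13C
s_1 = Round(s_0, k_0) = 0x13C925
s_2 = Round(s_1, k_1) = 0x9252E6
s_3 = Round(s_2, k_2) = 0x2E6796
s_4 = Round(s_3, k_3) = 0x796310
s_5 = Round(s_4, k_4) = 0x3100F3
s_6 = Round(s_5, k_5) = 0x0F3886
s_7 = Round(s_6, k_6) = 0x8863C4

0x8863C4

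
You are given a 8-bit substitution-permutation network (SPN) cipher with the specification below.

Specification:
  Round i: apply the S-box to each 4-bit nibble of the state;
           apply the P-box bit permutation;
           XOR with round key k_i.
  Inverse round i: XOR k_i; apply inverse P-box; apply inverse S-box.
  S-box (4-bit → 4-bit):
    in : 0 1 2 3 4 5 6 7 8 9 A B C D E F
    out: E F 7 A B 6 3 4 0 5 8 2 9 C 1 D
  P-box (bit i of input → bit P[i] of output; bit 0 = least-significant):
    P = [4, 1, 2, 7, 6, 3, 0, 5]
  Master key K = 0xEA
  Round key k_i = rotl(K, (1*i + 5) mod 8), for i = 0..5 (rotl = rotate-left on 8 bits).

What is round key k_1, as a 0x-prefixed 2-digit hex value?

0xBA

K = 0xEA
k_0 = rotl(K, (1*0+5) mod 8) = rotl(K, 5) = 0x5D
k_1 = rotl(K, (1*1+5) mod 8) = rotl(K, 6) = 0xBA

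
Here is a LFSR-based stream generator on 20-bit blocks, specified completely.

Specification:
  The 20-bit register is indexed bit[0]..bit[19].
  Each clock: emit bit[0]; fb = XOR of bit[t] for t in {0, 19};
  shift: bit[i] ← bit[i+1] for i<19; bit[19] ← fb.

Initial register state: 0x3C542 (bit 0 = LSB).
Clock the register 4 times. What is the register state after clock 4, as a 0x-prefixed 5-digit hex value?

0xE3C54

reg_0 = 0x3C542
clock 1: out=0, reg = 0x1E2A1
clock 2: out=1, reg = 0x8F150
clock 3: out=0, reg = 0xC78A8
clock 4: out=0, reg = 0xE3C54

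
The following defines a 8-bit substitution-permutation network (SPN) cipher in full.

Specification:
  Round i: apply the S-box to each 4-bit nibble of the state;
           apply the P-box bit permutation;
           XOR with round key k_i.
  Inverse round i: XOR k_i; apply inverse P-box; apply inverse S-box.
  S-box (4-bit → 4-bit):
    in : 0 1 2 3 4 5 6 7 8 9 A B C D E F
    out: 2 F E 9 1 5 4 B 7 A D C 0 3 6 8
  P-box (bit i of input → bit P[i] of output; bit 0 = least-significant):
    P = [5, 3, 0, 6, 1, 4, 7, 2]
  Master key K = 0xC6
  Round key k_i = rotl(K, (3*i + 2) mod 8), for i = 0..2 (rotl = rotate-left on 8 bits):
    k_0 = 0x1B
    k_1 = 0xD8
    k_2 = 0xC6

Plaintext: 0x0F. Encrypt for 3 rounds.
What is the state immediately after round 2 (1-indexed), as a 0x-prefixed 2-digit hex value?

s_0 = plaintext = 0x0F
s_1 = Round(s_0, k_0) = 0x4B
s_2 = Round(s_1, k_1) = 0x9B
s_3 = Round(s_2, k_2) = 0x93

0x9B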